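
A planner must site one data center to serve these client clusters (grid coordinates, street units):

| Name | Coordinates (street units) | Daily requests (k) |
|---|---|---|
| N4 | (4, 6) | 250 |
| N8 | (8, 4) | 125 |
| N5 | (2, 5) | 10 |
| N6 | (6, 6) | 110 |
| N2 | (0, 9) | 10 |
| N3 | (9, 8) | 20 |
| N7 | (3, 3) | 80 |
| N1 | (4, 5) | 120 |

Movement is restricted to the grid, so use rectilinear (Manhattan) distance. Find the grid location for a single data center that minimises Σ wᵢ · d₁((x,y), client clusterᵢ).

Manhattan distance separates: Σwᵢ(|x−xᵢ|+|y−yᵢ|) = Σwᵢ|x−xᵢ| + Σwᵢ|y−yᵢ|, so x and y are optimised independently as 1-D weighted medians.
Total weight W = 725; half = 362.5.
x-coordinate, sorted with cumulative weight:
  x=0 (N2, w=10) cum 10
  x=2 (N5, w=10) cum 20
  x=3 (N7, w=80) cum 100
  x=4 (N4, w=250) cum 350
  x=4 (N1, w=120) cum 470  ← median
  x=6 (N6, w=110) cum 580
  x=8 (N8, w=125) cum 705
  x=9 (N3, w=20) cum 725
⇒ x* = 4
y-coordinate, sorted with cumulative weight:
  y=3 (N7, w=80) cum 80
  y=4 (N8, w=125) cum 205
  y=5 (N5, w=10) cum 215
  y=5 (N1, w=120) cum 335
  y=6 (N4, w=250) cum 585  ← median
  y=6 (N6, w=110) cum 695
  y=8 (N3, w=20) cum 715
  y=9 (N2, w=10) cum 725
⇒ y* = 6

(4, 6)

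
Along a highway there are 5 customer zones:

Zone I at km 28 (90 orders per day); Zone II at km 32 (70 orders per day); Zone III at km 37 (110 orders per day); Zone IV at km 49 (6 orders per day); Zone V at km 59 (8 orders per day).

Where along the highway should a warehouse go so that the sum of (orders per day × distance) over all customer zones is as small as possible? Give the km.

For a sum of weighted absolute distances on a line, the optimum is the weighted median (not the mean). Total weight W = 284; half-weight = 142.
Sort by position and accumulate weight:
  km 28 (Zone I, w=90) → cum 90
  km 32 (Zone II, w=70) → cum 160  ≥ 142 → median here
  km 37 (Zone III, w=110) → cum 270
  km 49 (Zone IV, w=6) → cum 276
  km 59 (Zone V, w=8) → cum 284
Optimal location: km 32.

x = 32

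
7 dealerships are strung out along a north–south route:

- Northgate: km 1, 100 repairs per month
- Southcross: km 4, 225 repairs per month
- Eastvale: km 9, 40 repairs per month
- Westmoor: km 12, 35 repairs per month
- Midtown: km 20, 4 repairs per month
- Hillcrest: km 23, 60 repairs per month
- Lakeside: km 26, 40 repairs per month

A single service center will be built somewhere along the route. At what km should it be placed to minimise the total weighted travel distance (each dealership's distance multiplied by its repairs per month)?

x = 4

For a sum of weighted absolute distances on a line, the optimum is the weighted median (not the mean). Total weight W = 504; half-weight = 252.
Sort by position and accumulate weight:
  km 1 (Northgate, w=100) → cum 100
  km 4 (Southcross, w=225) → cum 325  ≥ 252 → median here
  km 9 (Eastvale, w=40) → cum 365
  km 12 (Westmoor, w=35) → cum 400
  km 20 (Midtown, w=4) → cum 404
  km 23 (Hillcrest, w=60) → cum 464
  km 26 (Lakeside, w=40) → cum 504
Optimal location: km 4.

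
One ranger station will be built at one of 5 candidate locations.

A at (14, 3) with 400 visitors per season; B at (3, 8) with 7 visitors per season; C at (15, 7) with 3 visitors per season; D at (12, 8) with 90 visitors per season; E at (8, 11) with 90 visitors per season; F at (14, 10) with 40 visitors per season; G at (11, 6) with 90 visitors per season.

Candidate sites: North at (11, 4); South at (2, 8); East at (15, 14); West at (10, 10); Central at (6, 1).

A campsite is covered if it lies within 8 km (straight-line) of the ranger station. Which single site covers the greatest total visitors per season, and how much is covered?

North, covering 713

Coverage radius r = 8 km; a point is covered iff (Δx)²+(Δy)² ≤ 8² = 64.
  North (11, 4): covers {A, C, D, E, F, G} → 713
  South (2, 8): covers {B, E} → 97
  East (15, 14): covers {C, D, E, F} → 223
  West (10, 10): covers {B, C, D, E, F, G} → 320
  Central (6, 1): covers {B, G} → 97
Maximum coverage at North: 713 visitors per season.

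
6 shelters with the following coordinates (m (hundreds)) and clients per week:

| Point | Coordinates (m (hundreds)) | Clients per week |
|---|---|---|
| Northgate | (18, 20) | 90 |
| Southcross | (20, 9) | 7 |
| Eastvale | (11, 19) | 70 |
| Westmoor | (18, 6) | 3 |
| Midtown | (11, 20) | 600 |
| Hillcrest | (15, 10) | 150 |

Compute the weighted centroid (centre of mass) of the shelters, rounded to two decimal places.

The minimiser of Σwᵢ‖p−pᵢ‖² is the weighted centroid p* = (Σwᵢpᵢ)/(Σwᵢ).
Σwᵢ = 920.
Σwᵢxᵢ = 90·18 + 7·20 + 70·11 + 3·18 + 600·11 + 150·15 = 11434.
Σwᵢyᵢ = 90·20 + 7·9 + 70·19 + 3·6 + 600·20 + 150·10 = 16711.
x* = 11434/920 = 12.43, y* = 16711/920 = 18.16.

(12.43, 18.16)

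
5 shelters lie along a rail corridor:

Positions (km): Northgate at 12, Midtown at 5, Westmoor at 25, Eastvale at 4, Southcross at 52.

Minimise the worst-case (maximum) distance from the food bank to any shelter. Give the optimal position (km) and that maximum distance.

location 28, max distance 24

The 1-center on a line is the midpoint of the two extreme points: leftmost at 4, rightmost at 52.
Optimal location = (4 + 52)/2 = 28; maximum distance = (52 − 4)/2 = 24.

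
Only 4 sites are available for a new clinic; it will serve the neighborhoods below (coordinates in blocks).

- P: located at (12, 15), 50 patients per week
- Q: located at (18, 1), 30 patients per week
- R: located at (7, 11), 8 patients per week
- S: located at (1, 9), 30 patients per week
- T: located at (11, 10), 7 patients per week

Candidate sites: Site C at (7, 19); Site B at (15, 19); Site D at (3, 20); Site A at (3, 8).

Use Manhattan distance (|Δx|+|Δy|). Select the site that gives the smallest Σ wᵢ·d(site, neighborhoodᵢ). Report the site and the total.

Site A, total 1676 blocks

Total weighted distance at each candidate:
  Site C (7, 19): total = 1955
  Site B (15, 19): total = 1919
  Site D (3, 20): total = 2340
  Site A (3, 8): total = 1676
Minimum is at Site A with total 1676 blocks.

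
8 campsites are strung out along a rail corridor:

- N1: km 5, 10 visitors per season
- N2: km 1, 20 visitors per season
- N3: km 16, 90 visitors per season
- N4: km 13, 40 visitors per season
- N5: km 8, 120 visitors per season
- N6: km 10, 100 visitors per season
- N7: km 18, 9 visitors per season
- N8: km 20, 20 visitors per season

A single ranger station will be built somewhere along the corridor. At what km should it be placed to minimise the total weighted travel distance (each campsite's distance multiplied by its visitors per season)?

For a sum of weighted absolute distances on a line, the optimum is the weighted median (not the mean). Total weight W = 409; half-weight = 204.5.
Sort by position and accumulate weight:
  km 1 (N2, w=20) → cum 20
  km 5 (N1, w=10) → cum 30
  km 8 (N5, w=120) → cum 150
  km 10 (N6, w=100) → cum 250  ≥ 204.5 → median here
  km 13 (N4, w=40) → cum 290
  km 16 (N3, w=90) → cum 380
  km 18 (N7, w=9) → cum 389
  km 20 (N8, w=20) → cum 409
Optimal location: km 10.

x = 10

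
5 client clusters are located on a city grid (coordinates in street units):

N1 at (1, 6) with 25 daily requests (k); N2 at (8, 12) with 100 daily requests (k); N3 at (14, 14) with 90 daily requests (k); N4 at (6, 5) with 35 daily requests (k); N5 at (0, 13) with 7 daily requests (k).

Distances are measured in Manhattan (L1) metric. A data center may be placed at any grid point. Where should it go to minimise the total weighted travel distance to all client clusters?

Manhattan distance separates: Σwᵢ(|x−xᵢ|+|y−yᵢ|) = Σwᵢ|x−xᵢ| + Σwᵢ|y−yᵢ|, so x and y are optimised independently as 1-D weighted medians.
Total weight W = 257; half = 128.5.
x-coordinate, sorted with cumulative weight:
  x=0 (N5, w=7) cum 7
  x=1 (N1, w=25) cum 32
  x=6 (N4, w=35) cum 67
  x=8 (N2, w=100) cum 167  ← median
  x=14 (N3, w=90) cum 257
⇒ x* = 8
y-coordinate, sorted with cumulative weight:
  y=5 (N4, w=35) cum 35
  y=6 (N1, w=25) cum 60
  y=12 (N2, w=100) cum 160  ← median
  y=13 (N5, w=7) cum 167
  y=14 (N3, w=90) cum 257
⇒ y* = 12

(8, 12)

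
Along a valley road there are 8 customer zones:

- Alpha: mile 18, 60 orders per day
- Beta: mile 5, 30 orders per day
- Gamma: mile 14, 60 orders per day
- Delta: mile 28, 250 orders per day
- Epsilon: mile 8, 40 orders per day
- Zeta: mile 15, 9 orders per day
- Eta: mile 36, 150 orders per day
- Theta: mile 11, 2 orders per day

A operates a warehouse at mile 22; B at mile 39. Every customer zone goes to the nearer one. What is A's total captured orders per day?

451

The indifferent point is the midpoint (22+39)/2 = 30.5; customer zones left of it (closer to A at 22) go to A, those right go to B.
  Beta at 5 (w=30) → A
  Epsilon at 8 (w=40) → A
  Theta at 11 (w=2) → A
  Gamma at 14 (w=60) → A
  Zeta at 15 (w=9) → A
  Alpha at 18 (w=60) → A
  Delta at 28 (w=250) → A
  Eta at 36 (w=150) → B
A captures 451; B captures 150.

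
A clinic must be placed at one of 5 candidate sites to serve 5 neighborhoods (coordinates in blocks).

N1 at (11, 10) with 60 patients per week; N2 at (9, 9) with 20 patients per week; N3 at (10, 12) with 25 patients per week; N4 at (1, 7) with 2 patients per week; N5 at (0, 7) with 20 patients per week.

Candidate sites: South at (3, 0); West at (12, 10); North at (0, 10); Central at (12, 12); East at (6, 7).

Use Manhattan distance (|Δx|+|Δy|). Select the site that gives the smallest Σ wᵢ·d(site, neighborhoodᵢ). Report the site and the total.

West, total 568 blocks

Total weighted distance at each candidate:
  South (3, 0): total = 2073
  West (12, 10): total = 568
  North (0, 10): total = 1228
  Central (12, 12): total = 722
  East (6, 7): total = 935
Minimum is at West with total 568 blocks.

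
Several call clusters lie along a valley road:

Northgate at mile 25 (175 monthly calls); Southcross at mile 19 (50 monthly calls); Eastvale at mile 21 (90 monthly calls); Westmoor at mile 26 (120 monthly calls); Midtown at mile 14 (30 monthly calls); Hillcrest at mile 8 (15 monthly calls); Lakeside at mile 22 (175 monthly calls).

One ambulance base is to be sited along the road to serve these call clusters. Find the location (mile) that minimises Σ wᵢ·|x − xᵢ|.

For a sum of weighted absolute distances on a line, the optimum is the weighted median (not the mean). Total weight W = 655; half-weight = 327.5.
Sort by position and accumulate weight:
  mile 8 (Hillcrest, w=15) → cum 15
  mile 14 (Midtown, w=30) → cum 45
  mile 19 (Southcross, w=50) → cum 95
  mile 21 (Eastvale, w=90) → cum 185
  mile 22 (Lakeside, w=175) → cum 360  ≥ 327.5 → median here
  mile 25 (Northgate, w=175) → cum 535
  mile 26 (Westmoor, w=120) → cum 655
Optimal location: mile 22.

x = 22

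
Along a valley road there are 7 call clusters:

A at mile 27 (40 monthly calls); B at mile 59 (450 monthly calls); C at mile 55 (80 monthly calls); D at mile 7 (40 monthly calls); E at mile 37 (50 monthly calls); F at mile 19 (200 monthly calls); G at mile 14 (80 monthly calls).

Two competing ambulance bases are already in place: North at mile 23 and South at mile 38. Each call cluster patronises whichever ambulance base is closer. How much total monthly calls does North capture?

360

The indifferent point is the midpoint (23+38)/2 = 30.5; call clusters left of it (closer to North at 23) go to North, those right go to South.
  D at 7 (w=40) → North
  G at 14 (w=80) → North
  F at 19 (w=200) → North
  A at 27 (w=40) → North
  E at 37 (w=50) → South
  C at 55 (w=80) → South
  B at 59 (w=450) → South
North captures 360; South captures 580.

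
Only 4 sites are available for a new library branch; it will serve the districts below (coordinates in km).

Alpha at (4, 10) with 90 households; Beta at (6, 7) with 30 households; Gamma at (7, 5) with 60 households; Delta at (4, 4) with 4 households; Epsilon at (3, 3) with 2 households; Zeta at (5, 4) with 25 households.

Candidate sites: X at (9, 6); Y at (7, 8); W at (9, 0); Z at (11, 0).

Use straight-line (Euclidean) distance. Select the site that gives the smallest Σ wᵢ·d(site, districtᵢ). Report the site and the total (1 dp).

Y, total 691.5 km

Total weighted distance at each candidate:
  X (9, 6): total = 952.1
  Y (7, 8): total = 691.5
  W (9, 0): total = 1738.3
  Z (11, 0): total = 1970.5
Minimum is at Y with total 691.5 km.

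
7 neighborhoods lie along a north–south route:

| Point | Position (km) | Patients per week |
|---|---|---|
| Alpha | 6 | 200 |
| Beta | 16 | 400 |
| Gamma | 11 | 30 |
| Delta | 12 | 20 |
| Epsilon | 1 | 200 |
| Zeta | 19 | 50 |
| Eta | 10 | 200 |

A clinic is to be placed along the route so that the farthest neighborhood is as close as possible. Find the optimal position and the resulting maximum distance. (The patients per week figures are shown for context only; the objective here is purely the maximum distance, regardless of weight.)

location 10, max distance 9

The 1-center on a line is the midpoint of the two extreme points: leftmost at 1, rightmost at 19.
Optimal location = (1 + 19)/2 = 10; maximum distance = (19 − 1)/2 = 9.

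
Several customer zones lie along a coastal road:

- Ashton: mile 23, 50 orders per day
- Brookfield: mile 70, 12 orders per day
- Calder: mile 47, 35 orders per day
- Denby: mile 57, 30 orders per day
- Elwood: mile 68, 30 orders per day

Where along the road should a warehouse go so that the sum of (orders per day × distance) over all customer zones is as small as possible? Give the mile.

x = 47

For a sum of weighted absolute distances on a line, the optimum is the weighted median (not the mean). Total weight W = 157; half-weight = 78.5.
Sort by position and accumulate weight:
  mile 23 (Ashton, w=50) → cum 50
  mile 47 (Calder, w=35) → cum 85  ≥ 78.5 → median here
  mile 57 (Denby, w=30) → cum 115
  mile 68 (Elwood, w=30) → cum 145
  mile 70 (Brookfield, w=12) → cum 157
Optimal location: mile 47.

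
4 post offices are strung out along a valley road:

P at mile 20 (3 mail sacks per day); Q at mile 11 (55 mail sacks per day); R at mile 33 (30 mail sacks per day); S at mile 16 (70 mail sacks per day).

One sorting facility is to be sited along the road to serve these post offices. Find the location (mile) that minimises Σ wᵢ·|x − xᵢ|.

x = 16

For a sum of weighted absolute distances on a line, the optimum is the weighted median (not the mean). Total weight W = 158; half-weight = 79.
Sort by position and accumulate weight:
  mile 11 (Q, w=55) → cum 55
  mile 16 (S, w=70) → cum 125  ≥ 79 → median here
  mile 20 (P, w=3) → cum 128
  mile 33 (R, w=30) → cum 158
Optimal location: mile 16.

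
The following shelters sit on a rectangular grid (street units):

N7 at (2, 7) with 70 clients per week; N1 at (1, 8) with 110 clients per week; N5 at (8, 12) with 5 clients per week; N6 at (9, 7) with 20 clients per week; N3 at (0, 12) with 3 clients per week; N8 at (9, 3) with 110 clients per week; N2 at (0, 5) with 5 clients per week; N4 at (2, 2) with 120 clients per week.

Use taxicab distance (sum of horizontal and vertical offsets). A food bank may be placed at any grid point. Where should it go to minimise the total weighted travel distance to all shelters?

Manhattan distance separates: Σwᵢ(|x−xᵢ|+|y−yᵢ|) = Σwᵢ|x−xᵢ| + Σwᵢ|y−yᵢ|, so x and y are optimised independently as 1-D weighted medians.
Total weight W = 443; half = 221.5.
x-coordinate, sorted with cumulative weight:
  x=0 (N3, w=3) cum 3
  x=0 (N2, w=5) cum 8
  x=1 (N1, w=110) cum 118
  x=2 (N7, w=70) cum 188
  x=2 (N4, w=120) cum 308  ← median
  x=8 (N5, w=5) cum 313
  x=9 (N6, w=20) cum 333
  x=9 (N8, w=110) cum 443
⇒ x* = 2
y-coordinate, sorted with cumulative weight:
  y=2 (N4, w=120) cum 120
  y=3 (N8, w=110) cum 230  ← median
  y=5 (N2, w=5) cum 235
  y=7 (N7, w=70) cum 305
  y=7 (N6, w=20) cum 325
  y=8 (N1, w=110) cum 435
  y=12 (N5, w=5) cum 440
  y=12 (N3, w=3) cum 443
⇒ y* = 3

(2, 3)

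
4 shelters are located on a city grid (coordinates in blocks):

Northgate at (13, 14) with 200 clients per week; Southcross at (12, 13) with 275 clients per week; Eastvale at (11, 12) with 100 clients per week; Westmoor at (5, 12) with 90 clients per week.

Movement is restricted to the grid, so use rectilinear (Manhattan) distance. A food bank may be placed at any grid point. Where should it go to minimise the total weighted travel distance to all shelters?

(12, 13)

Manhattan distance separates: Σwᵢ(|x−xᵢ|+|y−yᵢ|) = Σwᵢ|x−xᵢ| + Σwᵢ|y−yᵢ|, so x and y are optimised independently as 1-D weighted medians.
Total weight W = 665; half = 332.5.
x-coordinate, sorted with cumulative weight:
  x=5 (Westmoor, w=90) cum 90
  x=11 (Eastvale, w=100) cum 190
  x=12 (Southcross, w=275) cum 465  ← median
  x=13 (Northgate, w=200) cum 665
⇒ x* = 12
y-coordinate, sorted with cumulative weight:
  y=12 (Eastvale, w=100) cum 100
  y=12 (Westmoor, w=90) cum 190
  y=13 (Southcross, w=275) cum 465  ← median
  y=14 (Northgate, w=200) cum 665
⇒ y* = 13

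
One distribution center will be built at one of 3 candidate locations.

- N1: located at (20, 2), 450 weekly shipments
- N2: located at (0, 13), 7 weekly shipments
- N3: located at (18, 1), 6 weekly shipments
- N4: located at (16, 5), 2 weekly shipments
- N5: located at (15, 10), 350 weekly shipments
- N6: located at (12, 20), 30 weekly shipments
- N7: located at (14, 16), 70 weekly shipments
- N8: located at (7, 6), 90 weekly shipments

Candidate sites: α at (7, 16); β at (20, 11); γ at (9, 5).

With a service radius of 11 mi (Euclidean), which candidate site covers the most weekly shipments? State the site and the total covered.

β, covering 878

Coverage radius r = 11 mi; a point is covered iff (Δx)²+(Δy)² ≤ 11² = 121.
  α (7, 16): covers {N2, N5, N6, N7, N8} → 547
  β (20, 11): covers {N1, N3, N4, N5, N7} → 878
  γ (9, 5): covers {N3, N4, N5, N8} → 448
Maximum coverage at β: 878 weekly shipments.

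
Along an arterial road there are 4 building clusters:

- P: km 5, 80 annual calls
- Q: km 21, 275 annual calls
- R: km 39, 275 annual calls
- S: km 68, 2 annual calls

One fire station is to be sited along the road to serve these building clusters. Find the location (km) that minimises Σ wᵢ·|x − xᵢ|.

x = 21

For a sum of weighted absolute distances on a line, the optimum is the weighted median (not the mean). Total weight W = 632; half-weight = 316.
Sort by position and accumulate weight:
  km 5 (P, w=80) → cum 80
  km 21 (Q, w=275) → cum 355  ≥ 316 → median here
  km 39 (R, w=275) → cum 630
  km 68 (S, w=2) → cum 632
Optimal location: km 21.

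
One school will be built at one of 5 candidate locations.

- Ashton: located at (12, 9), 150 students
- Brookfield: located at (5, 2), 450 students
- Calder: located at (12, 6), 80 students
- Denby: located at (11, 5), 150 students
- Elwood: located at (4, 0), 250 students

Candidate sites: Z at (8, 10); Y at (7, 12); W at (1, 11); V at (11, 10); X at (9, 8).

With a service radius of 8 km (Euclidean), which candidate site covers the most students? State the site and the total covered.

Coverage radius r = 8 km; a point is covered iff (Δx)²+(Δy)² ≤ 8² = 64.
  Z (8, 10): covers {Ashton, Calder, Denby} → 380
  Y (7, 12): covers {Ashton, Calder} → 230
  W (1, 11): covers {none} → 0
  V (11, 10): covers {Ashton, Calder, Denby} → 380
  X (9, 8): covers {Ashton, Brookfield, Calder, Denby} → 830
Maximum coverage at X: 830 students.

X, covering 830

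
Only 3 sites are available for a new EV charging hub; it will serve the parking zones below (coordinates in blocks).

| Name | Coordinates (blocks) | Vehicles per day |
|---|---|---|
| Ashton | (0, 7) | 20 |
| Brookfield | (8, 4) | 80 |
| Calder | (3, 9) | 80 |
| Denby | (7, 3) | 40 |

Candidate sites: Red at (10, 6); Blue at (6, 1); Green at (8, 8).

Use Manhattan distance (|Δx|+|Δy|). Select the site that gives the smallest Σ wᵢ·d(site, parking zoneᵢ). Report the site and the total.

Total weighted distance at each candidate:
  Red (10, 6): total = 1580
  Blue (6, 1): total = 1640
  Green (8, 8): total = 1220
Minimum is at Green with total 1220 blocks.

Green, total 1220 blocks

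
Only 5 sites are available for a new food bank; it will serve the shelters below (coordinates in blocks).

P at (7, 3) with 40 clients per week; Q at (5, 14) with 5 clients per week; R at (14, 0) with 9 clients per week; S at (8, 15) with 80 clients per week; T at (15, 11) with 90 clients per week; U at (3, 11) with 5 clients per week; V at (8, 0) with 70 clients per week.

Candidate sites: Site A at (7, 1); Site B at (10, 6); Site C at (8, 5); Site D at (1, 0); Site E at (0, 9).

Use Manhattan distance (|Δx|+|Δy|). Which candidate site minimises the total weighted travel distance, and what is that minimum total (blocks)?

Site C, total 2654 blocks

Total weighted distance at each candidate:
  Site A (7, 1): total = 3257
  Site B (10, 6): total = 2795
  Site C (8, 5): total = 2654
  Site D (1, 0): total = 5132
  Site E (0, 9): total = 4642
Minimum is at Site C with total 2654 blocks.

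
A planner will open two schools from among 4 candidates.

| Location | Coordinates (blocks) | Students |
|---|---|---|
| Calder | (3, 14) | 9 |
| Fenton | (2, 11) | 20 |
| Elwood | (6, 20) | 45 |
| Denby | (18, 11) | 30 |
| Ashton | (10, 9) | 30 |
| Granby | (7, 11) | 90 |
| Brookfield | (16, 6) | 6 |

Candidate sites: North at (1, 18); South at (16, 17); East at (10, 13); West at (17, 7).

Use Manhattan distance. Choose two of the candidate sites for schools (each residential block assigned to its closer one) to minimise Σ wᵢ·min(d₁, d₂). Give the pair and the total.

Evaluate every pair (each demand assigned to the nearer of the two):
  {North, East}: total = 1477
  {East, West}: total = 1499
  {South, East}: total = 1643
  {North, West}: total = 2131
  {North, South}: total = 2425
  {South, West}: total = 2801
Best pair: {North, East} with total 1477.

{North, East}, total 1477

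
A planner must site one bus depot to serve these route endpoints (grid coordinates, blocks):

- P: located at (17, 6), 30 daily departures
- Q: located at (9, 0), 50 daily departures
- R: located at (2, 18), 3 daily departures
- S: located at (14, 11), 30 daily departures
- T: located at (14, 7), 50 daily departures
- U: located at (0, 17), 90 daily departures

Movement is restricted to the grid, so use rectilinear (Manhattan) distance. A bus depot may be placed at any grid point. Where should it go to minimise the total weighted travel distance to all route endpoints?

Manhattan distance separates: Σwᵢ(|x−xᵢ|+|y−yᵢ|) = Σwᵢ|x−xᵢ| + Σwᵢ|y−yᵢ|, so x and y are optimised independently as 1-D weighted medians.
Total weight W = 253; half = 126.5.
x-coordinate, sorted with cumulative weight:
  x=0 (U, w=90) cum 90
  x=2 (R, w=3) cum 93
  x=9 (Q, w=50) cum 143  ← median
  x=14 (S, w=30) cum 173
  x=14 (T, w=50) cum 223
  x=17 (P, w=30) cum 253
⇒ x* = 9
y-coordinate, sorted with cumulative weight:
  y=0 (Q, w=50) cum 50
  y=6 (P, w=30) cum 80
  y=7 (T, w=50) cum 130  ← median
  y=11 (S, w=30) cum 160
  y=17 (U, w=90) cum 250
  y=18 (R, w=3) cum 253
⇒ y* = 7

(9, 7)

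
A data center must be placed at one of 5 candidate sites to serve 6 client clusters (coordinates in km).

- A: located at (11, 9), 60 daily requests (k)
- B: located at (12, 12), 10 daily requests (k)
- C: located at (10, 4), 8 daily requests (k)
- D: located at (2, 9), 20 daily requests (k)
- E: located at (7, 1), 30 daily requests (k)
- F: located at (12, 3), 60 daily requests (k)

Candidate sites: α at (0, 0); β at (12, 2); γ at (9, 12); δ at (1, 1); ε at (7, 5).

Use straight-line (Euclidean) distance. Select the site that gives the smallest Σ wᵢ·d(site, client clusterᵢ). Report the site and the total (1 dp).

β, total 1004.0 km

Total weighted distance at each candidate:
  α (0, 0): total = 2247.3
  β (12, 2): total = 1004.0
  γ (9, 12): total = 1367.8
  δ (1, 1): total = 2011.9
  ε (7, 5): total = 1021.9
Minimum is at β with total 1004.0 km.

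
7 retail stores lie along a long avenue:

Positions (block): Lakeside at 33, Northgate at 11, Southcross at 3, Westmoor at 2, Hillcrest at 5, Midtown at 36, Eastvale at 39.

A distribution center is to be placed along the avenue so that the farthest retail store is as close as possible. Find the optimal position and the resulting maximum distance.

location 20.5, max distance 18.5

The 1-center on a line is the midpoint of the two extreme points: leftmost at 2, rightmost at 39.
Optimal location = (2 + 39)/2 = 20.5; maximum distance = (39 − 2)/2 = 18.5.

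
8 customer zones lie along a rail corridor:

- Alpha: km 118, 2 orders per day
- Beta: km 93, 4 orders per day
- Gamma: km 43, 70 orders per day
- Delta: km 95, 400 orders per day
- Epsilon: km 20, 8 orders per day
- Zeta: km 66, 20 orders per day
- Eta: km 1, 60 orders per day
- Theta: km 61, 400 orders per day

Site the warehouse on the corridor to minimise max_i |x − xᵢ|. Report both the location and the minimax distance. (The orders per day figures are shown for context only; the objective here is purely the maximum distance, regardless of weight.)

location 59.5, max distance 58.5

The 1-center on a line is the midpoint of the two extreme points: leftmost at 1, rightmost at 118.
Optimal location = (1 + 118)/2 = 59.5; maximum distance = (118 − 1)/2 = 58.5.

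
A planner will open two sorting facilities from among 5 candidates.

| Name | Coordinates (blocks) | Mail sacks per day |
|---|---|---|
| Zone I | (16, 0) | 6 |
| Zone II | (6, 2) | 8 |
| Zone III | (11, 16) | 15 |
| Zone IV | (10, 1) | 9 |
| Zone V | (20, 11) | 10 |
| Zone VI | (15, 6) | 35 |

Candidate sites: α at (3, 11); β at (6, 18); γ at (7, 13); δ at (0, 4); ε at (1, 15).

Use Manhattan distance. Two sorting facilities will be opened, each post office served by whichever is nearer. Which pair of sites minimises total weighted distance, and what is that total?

Evaluate every pair (each demand assigned to the nearer of the two):
  {γ, δ}: total = 1081
  {α, γ}: total = 1143
  {β, γ}: total = 1143
  {γ, ε}: total = 1143
  {β, δ}: total = 1211
  {α, δ}: total = 1261
  {α, β}: total = 1263
  {δ, ε}: total = 1291
  {α, ε}: total = 1323
  {β, ε}: total = 1535
Best pair: {γ, δ} with total 1081.

{γ, δ}, total 1081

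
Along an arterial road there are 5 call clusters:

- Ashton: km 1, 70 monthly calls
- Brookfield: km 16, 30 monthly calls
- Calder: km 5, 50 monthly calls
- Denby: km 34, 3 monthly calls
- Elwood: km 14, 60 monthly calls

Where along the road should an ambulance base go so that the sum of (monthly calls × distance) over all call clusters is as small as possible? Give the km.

For a sum of weighted absolute distances on a line, the optimum is the weighted median (not the mean). Total weight W = 213; half-weight = 106.5.
Sort by position and accumulate weight:
  km 1 (Ashton, w=70) → cum 70
  km 5 (Calder, w=50) → cum 120  ≥ 106.5 → median here
  km 14 (Elwood, w=60) → cum 180
  km 16 (Brookfield, w=30) → cum 210
  km 34 (Denby, w=3) → cum 213
Optimal location: km 5.

x = 5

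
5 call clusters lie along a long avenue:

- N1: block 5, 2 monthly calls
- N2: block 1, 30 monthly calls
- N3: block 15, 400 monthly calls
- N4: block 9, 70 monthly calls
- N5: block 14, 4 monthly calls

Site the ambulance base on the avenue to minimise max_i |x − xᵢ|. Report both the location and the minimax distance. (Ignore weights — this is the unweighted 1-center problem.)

The 1-center on a line is the midpoint of the two extreme points: leftmost at 1, rightmost at 15.
Optimal location = (1 + 15)/2 = 8; maximum distance = (15 − 1)/2 = 7.

location 8, max distance 7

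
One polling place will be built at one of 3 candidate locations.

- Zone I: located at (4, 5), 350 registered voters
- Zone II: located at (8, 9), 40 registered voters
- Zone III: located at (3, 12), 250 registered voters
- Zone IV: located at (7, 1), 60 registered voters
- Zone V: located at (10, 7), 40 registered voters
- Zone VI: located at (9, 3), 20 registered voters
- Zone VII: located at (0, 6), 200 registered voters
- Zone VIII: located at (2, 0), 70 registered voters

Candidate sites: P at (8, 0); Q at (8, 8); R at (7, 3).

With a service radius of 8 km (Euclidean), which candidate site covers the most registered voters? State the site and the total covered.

Coverage radius r = 8 km; a point is covered iff (Δx)²+(Δy)² ≤ 8² = 64.
  P (8, 0): covers {Zone I, Zone IV, Zone V, Zone VI, Zone VIII} → 540
  Q (8, 8): covers {Zone I, Zone II, Zone III, Zone IV, Zone V, Zone VI} → 760
  R (7, 3): covers {Zone I, Zone II, Zone IV, Zone V, Zone VI, Zone VII, Zone VIII} → 780
Maximum coverage at R: 780 registered voters.

R, covering 780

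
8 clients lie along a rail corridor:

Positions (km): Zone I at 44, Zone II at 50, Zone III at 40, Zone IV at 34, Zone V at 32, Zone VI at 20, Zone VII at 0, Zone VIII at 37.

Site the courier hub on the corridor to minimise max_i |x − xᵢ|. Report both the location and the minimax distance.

The 1-center on a line is the midpoint of the two extreme points: leftmost at 0, rightmost at 50.
Optimal location = (0 + 50)/2 = 25; maximum distance = (50 − 0)/2 = 25.

location 25, max distance 25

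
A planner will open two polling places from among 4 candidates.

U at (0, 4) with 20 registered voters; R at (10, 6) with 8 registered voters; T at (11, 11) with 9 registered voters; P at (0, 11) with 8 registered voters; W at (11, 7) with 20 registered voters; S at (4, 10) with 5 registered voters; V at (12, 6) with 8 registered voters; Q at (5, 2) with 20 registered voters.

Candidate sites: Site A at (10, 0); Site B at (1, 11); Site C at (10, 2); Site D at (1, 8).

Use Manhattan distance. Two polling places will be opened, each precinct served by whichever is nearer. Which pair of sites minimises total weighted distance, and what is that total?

{Site C, Site D}, total 547

Evaluate every pair (each demand assigned to the nearer of the two):
  {Site C, Site D}: total = 547
  {Site B, Site C}: total = 578
  {Site A, Site D}: total = 677
  {Site A, Site B}: total = 690
  {Site B, Site D}: total = 830
  {Site A, Site C}: total = 852
Best pair: {Site C, Site D} with total 547.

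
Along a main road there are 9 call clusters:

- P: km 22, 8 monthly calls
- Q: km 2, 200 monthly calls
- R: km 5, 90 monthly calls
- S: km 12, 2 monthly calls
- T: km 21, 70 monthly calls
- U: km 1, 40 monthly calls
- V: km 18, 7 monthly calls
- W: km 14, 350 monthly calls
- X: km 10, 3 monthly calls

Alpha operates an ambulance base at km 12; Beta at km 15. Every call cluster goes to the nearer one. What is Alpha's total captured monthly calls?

335

The indifferent point is the midpoint (12+15)/2 = 13.5; call clusters left of it (closer to Alpha at 12) go to Alpha, those right go to Beta.
  U at 1 (w=40) → Alpha
  Q at 2 (w=200) → Alpha
  R at 5 (w=90) → Alpha
  X at 10 (w=3) → Alpha
  S at 12 (w=2) → Alpha
  W at 14 (w=350) → Beta
  V at 18 (w=7) → Beta
  T at 21 (w=70) → Beta
  P at 22 (w=8) → Beta
Alpha captures 335; Beta captures 435.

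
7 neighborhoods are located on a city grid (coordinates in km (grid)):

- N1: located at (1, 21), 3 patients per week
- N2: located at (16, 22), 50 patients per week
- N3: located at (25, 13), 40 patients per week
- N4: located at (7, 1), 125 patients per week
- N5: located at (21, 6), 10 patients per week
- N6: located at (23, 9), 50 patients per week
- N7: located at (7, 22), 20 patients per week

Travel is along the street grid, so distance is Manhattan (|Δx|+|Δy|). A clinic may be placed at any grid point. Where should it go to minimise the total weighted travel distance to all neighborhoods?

(16, 9)

Manhattan distance separates: Σwᵢ(|x−xᵢ|+|y−yᵢ|) = Σwᵢ|x−xᵢ| + Σwᵢ|y−yᵢ|, so x and y are optimised independently as 1-D weighted medians.
Total weight W = 298; half = 149.
x-coordinate, sorted with cumulative weight:
  x=1 (N1, w=3) cum 3
  x=7 (N4, w=125) cum 128
  x=7 (N7, w=20) cum 148
  x=16 (N2, w=50) cum 198  ← median
  x=21 (N5, w=10) cum 208
  x=23 (N6, w=50) cum 258
  x=25 (N3, w=40) cum 298
⇒ x* = 16
y-coordinate, sorted with cumulative weight:
  y=1 (N4, w=125) cum 125
  y=6 (N5, w=10) cum 135
  y=9 (N6, w=50) cum 185  ← median
  y=13 (N3, w=40) cum 225
  y=21 (N1, w=3) cum 228
  y=22 (N2, w=50) cum 278
  y=22 (N7, w=20) cum 298
⇒ y* = 9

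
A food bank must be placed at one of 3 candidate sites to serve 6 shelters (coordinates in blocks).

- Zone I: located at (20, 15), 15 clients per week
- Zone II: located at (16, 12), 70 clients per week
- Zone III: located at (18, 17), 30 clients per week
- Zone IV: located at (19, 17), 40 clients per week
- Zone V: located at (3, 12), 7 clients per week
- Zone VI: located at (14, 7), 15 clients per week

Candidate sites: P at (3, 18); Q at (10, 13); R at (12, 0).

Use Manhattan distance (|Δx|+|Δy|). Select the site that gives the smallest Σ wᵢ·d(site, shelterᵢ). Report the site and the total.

Q, total 1756 blocks

Total weighted distance at each candidate:
  P (3, 18): total = 3162
  Q (10, 13): total = 1756
  R (12, 0): total = 3397
Minimum is at Q with total 1756 blocks.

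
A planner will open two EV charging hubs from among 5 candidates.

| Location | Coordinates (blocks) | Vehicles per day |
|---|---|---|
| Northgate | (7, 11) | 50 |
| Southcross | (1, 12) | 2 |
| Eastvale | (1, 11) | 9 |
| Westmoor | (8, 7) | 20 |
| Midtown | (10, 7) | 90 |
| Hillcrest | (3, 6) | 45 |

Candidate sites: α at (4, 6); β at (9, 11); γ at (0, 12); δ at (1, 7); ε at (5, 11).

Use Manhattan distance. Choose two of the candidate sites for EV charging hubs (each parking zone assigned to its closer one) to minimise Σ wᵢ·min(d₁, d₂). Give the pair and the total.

Evaluate every pair (each demand assigned to the nearer of the two):
  {α, β}: total = 785
  {β, δ}: total = 831
  {α, ε}: total = 921
  {β, ε}: total = 1011
  {β, γ}: total = 1075
  {α, γ}: total = 1195
  {α, δ}: total = 1221
  {δ, ε}: total = 1231
  {γ, ε}: total = 1385
  {γ, δ}: total = 1505
Best pair: {α, β} with total 785.

{α, β}, total 785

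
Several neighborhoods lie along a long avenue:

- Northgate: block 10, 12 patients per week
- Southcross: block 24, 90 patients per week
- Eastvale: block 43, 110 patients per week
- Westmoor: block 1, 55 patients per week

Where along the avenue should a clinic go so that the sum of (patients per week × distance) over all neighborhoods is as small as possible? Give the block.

x = 24

For a sum of weighted absolute distances on a line, the optimum is the weighted median (not the mean). Total weight W = 267; half-weight = 133.5.
Sort by position and accumulate weight:
  block 1 (Westmoor, w=55) → cum 55
  block 10 (Northgate, w=12) → cum 67
  block 24 (Southcross, w=90) → cum 157  ≥ 133.5 → median here
  block 43 (Eastvale, w=110) → cum 267
Optimal location: block 24.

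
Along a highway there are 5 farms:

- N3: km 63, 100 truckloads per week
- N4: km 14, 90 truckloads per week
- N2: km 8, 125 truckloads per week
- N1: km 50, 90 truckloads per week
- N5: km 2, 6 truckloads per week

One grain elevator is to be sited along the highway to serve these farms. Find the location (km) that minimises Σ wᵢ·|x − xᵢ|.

x = 14

For a sum of weighted absolute distances on a line, the optimum is the weighted median (not the mean). Total weight W = 411; half-weight = 205.5.
Sort by position and accumulate weight:
  km 2 (N5, w=6) → cum 6
  km 8 (N2, w=125) → cum 131
  km 14 (N4, w=90) → cum 221  ≥ 205.5 → median here
  km 50 (N1, w=90) → cum 311
  km 63 (N3, w=100) → cum 411
Optimal location: km 14.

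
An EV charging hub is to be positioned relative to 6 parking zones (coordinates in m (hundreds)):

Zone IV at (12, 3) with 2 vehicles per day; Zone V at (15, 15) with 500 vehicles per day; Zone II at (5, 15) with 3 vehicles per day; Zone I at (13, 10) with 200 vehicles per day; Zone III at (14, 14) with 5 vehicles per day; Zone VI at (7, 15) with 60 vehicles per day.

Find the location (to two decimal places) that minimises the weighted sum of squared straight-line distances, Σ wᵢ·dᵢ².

(13.80, 13.66)

The minimiser of Σwᵢ‖p−pᵢ‖² is the weighted centroid p* = (Σwᵢpᵢ)/(Σwᵢ).
Σwᵢ = 770.
Σwᵢxᵢ = 2·12 + 500·15 + 3·5 + 200·13 + 5·14 + 60·7 = 10629.
Σwᵢyᵢ = 2·3 + 500·15 + 3·15 + 200·10 + 5·14 + 60·15 = 10521.
x* = 10629/770 = 13.80, y* = 10521/770 = 13.66.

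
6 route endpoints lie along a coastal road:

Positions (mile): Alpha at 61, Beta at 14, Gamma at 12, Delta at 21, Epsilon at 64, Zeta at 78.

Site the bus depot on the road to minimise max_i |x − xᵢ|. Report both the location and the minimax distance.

The 1-center on a line is the midpoint of the two extreme points: leftmost at 12, rightmost at 78.
Optimal location = (12 + 78)/2 = 45; maximum distance = (78 − 12)/2 = 33.

location 45, max distance 33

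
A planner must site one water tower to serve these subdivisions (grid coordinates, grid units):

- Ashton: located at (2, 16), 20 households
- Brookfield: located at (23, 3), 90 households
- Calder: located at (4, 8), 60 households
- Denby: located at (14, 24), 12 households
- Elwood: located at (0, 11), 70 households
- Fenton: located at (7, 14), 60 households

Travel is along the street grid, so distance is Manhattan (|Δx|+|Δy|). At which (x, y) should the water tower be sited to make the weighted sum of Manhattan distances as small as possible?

Manhattan distance separates: Σwᵢ(|x−xᵢ|+|y−yᵢ|) = Σwᵢ|x−xᵢ| + Σwᵢ|y−yᵢ|, so x and y are optimised independently as 1-D weighted medians.
Total weight W = 312; half = 156.
x-coordinate, sorted with cumulative weight:
  x=0 (Elwood, w=70) cum 70
  x=2 (Ashton, w=20) cum 90
  x=4 (Calder, w=60) cum 150
  x=7 (Fenton, w=60) cum 210  ← median
  x=14 (Denby, w=12) cum 222
  x=23 (Brookfield, w=90) cum 312
⇒ x* = 7
y-coordinate, sorted with cumulative weight:
  y=3 (Brookfield, w=90) cum 90
  y=8 (Calder, w=60) cum 150
  y=11 (Elwood, w=70) cum 220  ← median
  y=14 (Fenton, w=60) cum 280
  y=16 (Ashton, w=20) cum 300
  y=24 (Denby, w=12) cum 312
⇒ y* = 11

(7, 11)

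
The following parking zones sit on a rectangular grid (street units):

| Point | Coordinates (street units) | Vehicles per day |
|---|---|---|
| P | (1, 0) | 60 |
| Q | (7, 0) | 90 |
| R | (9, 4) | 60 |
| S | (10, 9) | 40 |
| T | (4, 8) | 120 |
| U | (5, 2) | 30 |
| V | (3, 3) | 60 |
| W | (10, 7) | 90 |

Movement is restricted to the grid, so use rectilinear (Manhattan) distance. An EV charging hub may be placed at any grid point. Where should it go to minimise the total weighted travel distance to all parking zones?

Manhattan distance separates: Σwᵢ(|x−xᵢ|+|y−yᵢ|) = Σwᵢ|x−xᵢ| + Σwᵢ|y−yᵢ|, so x and y are optimised independently as 1-D weighted medians.
Total weight W = 550; half = 275.
x-coordinate, sorted with cumulative weight:
  x=1 (P, w=60) cum 60
  x=3 (V, w=60) cum 120
  x=4 (T, w=120) cum 240
  x=5 (U, w=30) cum 270
  x=7 (Q, w=90) cum 360  ← median
  x=9 (R, w=60) cum 420
  x=10 (S, w=40) cum 460
  x=10 (W, w=90) cum 550
⇒ x* = 7
y-coordinate, sorted with cumulative weight:
  y=0 (P, w=60) cum 60
  y=0 (Q, w=90) cum 150
  y=2 (U, w=30) cum 180
  y=3 (V, w=60) cum 240
  y=4 (R, w=60) cum 300  ← median
  y=7 (W, w=90) cum 390
  y=8 (T, w=120) cum 510
  y=9 (S, w=40) cum 550
⇒ y* = 4

(7, 4)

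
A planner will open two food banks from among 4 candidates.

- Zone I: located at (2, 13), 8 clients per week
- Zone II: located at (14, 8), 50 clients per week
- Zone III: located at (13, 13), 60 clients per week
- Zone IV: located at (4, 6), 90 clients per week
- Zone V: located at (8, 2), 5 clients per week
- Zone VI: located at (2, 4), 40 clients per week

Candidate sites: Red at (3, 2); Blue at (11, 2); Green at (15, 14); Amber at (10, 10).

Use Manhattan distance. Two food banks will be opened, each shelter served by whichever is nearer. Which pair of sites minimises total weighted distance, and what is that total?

Evaluate every pair (each demand assigned to the nearer of the two):
  {Red, Green}: total = 1221
  {Red, Amber}: total = 1343
  {Red, Blue}: total = 1911
  {Green, Amber}: total = 2078
  {Blue, Green}: total = 2087
  {Blue, Amber}: total = 2103
Best pair: {Red, Green} with total 1221.

{Red, Green}, total 1221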